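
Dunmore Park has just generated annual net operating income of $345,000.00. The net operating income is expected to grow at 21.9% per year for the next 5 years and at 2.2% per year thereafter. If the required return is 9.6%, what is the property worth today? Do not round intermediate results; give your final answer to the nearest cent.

$10510009.63

D_1 = 420555.00000
D_2 = 512656.54500
D_3 = 624928.32836
D_4 = 761787.63226
D_5 = 928619.12373
Terminal value at year 5: TV = D_5×(1+g_2)/(r−g_2) = 949048.74445/0.074 = 12824983.03315
P_0 = D_1/(1+r)^1 + D_2/(1+r)^2 + D_3/(1+r)^3 + D_4/(1+r)^4 + D_5/(1+r)^5 + TV/(1+r)^5
    = 383718.06569 + 426781.31577 + 474677.39409 + 527948.67098 + 587198.38497 + 8109685.80318 = 10510009.63467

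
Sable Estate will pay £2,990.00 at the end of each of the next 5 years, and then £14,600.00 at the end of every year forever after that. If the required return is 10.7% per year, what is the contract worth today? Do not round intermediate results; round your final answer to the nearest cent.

£93213.43

PV of 5-year annuity: £2,990.00 × [1 − (1+0.107)^−5] / 0.107 = 11134.63770
Perpetuity value at year 5: £14,600.00 / 0.107 = 136448.59813
PV of perpetuity: 136448.59813 / (1+0.107)^5 = 82078.79534
Total PV = 11134.63770 + 82078.79534 = 93213.43303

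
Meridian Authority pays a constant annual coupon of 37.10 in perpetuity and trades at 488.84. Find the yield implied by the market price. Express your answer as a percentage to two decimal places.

P = C/r ⇒ r = C/P = 37.10/488.84 = 0.075894

7.59%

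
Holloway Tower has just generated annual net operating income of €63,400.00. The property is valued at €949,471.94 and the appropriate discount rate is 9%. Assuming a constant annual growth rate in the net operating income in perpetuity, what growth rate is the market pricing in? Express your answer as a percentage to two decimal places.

P = D₀(1+g)/(r−g) ⇒ P(r−g) = D₀(1+g) ⇒ g(P+D₀) = P·r − D₀
g = (P·r − D₀)/(P + D₀) = (€949,471.94×0.09 − €63,400.00) / (€949,471.94 + €63,400.00) = 0.021772

2.18%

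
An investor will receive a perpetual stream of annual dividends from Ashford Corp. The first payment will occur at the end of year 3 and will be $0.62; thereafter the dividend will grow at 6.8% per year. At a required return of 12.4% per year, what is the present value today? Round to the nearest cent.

Value at end of year 2: C₁ / (r − g) = $0.62 / (0.124 − 0.068) = $11.0714
Discount to today: PV = $11.0714 / (1 + 0.124)^2 = $11.0714 / 1.263376 = $8.76

$8.76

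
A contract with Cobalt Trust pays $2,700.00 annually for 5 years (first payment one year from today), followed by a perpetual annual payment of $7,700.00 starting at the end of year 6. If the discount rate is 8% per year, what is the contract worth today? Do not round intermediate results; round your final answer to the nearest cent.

PV of 5-year annuity: $2,700.00 × [1 − (1+0.08)^−5] / 0.08 = 10780.31710
Perpetuity value at year 5: $7,700.00 / 0.08 = 96250.00000
PV of perpetuity: 96250.00000 / (1+0.08)^5 = 65506.13271
Total PV = 10780.31710 + 65506.13271 = 76286.44981

$76286.45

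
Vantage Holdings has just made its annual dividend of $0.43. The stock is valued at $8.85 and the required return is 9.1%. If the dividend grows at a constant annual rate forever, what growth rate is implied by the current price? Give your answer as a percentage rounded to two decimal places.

P = D₀(1+g)/(r−g) ⇒ P(r−g) = D₀(1+g) ⇒ g(P+D₀) = P·r − D₀
g = (P·r − D₀)/(P + D₀) = ($8.85×0.091 − $0.43) / ($8.85 + $0.43) = 0.040447

4.04%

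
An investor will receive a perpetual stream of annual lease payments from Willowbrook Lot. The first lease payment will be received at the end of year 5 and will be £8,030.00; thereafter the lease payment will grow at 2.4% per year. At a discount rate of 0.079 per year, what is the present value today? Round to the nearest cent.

£107712.74

Value at end of year 4: C₁ / (r − g) = £8,030.00 / (0.079 − 0.024) = £146,000.0000
Discount to today: PV = £146,000.0000 / (1 + 0.079)^4 = £146,000.0000 / 1.355457 = £107,712.74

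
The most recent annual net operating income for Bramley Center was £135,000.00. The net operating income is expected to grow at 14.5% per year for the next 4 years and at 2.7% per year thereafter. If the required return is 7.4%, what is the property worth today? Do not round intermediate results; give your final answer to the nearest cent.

£4446099.56

D_1 = 154575.00000
D_2 = 176988.37500
D_3 = 202651.68937
D_4 = 232036.18433
Terminal value at year 4: TV = D_4×(1+g_2)/(r−g_2) = 238301.16131/0.047 = 5070237.47471
P_0 = D_1/(1+r)^1 + D_2/(1+r)^2 + D_3/(1+r)^3 + D_4/(1+r)^4 + TV/(1+r)^4
    = 143924.58101 + 153439.14828 + 163582.70464 + 174396.83129 + 3810756.29229 = 4446099.55750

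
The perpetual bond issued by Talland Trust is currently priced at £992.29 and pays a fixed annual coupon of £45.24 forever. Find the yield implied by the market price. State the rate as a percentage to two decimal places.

P = C/r ⇒ r = C/P = £45.24/£992.29 = 0.045592

4.56%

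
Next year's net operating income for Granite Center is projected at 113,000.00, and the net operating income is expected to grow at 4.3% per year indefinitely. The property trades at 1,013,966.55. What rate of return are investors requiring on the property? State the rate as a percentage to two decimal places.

15.44%

P = D₁/(r − g) ⇒ r = D₁/P + g = 113,000.0000/1,013,966.55 + 0.043 = 0.111444 + 0.043 = 0.154444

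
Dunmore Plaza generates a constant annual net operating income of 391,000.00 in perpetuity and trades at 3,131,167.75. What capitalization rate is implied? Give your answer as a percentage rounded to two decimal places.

P = C/r ⇒ r = C/P = 391,000.00/3,131,167.75 = 0.124874

12.49%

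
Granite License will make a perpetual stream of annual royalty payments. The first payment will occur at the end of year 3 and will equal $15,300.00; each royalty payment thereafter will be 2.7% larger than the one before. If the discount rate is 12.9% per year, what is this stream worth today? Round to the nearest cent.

Value at end of year 2: C₁ / (r − g) = $15,300.00 / (0.129 − 0.027) = $150,000.0000
Discount to today: PV = $150,000.0000 / (1 + 0.129)^2 = $150,000.0000 / 1.274641 = $117,680.19

$117680.19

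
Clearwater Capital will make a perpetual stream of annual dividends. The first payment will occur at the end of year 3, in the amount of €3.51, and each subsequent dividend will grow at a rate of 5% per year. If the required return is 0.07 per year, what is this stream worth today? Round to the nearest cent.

Value at end of year 2: C₁ / (r − g) = €3.51 / (0.07 − 0.05) = €175.5000
Discount to today: PV = €175.5000 / (1 + 0.07)^2 = €175.5000 / 1.144900 = €153.29

€153.29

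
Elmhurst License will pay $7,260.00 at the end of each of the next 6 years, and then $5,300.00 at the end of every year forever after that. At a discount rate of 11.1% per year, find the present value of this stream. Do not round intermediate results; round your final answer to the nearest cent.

PV of 6-year annuity: $7,260.00 × [1 − (1+0.111)^−6] / 0.111 = 30625.42858
Perpetuity value at year 6: $5,300.00 / 0.111 = 47747.74775
PV of perpetuity: 47747.74775 / (1+0.111)^6 = 25390.34121
Total PV = 30625.42858 + 25390.34121 = 56015.76979

$56015.77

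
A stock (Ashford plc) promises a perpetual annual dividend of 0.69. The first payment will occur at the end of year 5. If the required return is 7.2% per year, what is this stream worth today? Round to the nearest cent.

7.26

Value at end of year 4: C / r = 0.69 / 0.072 = 9.5833
Discount to today: PV = 9.5833 / (1 + 0.072)^4 = 9.5833 / 1.320624 = 7.26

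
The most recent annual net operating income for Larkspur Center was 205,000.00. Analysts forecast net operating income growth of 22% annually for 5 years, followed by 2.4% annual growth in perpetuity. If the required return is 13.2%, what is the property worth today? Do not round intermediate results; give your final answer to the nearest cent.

D_1 = 250100.00000
D_2 = 305122.00000
D_3 = 372248.84000
D_4 = 454143.58480
D_5 = 554055.17346
Terminal value at year 5: TV = D_5×(1+g_2)/(r−g_2) = 567352.49762/0.108 = 5253263.86684
P_0 = D_1/(1+r)^1 + D_2/(1+r)^2 + D_3/(1+r)^3 + D_4/(1+r)^4 + D_5/(1+r)^5 + TV/(1+r)^5
    = 220936.39576 + 238111.66327 + 256622.11060 + 276571.53262 + 298071.79311 + 2826162.18650 = 4116475.68186

4116475.68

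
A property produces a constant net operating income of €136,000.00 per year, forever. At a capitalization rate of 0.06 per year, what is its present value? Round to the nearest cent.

Level perpetuity: PV = C / r = €136,000.00 / 0.06 = €2,266,666.67

€2266666.67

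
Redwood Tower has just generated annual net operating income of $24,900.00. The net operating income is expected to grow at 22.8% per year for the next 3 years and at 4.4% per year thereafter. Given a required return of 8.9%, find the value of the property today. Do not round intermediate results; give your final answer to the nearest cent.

$923765.11

D_1 = 30577.20000
D_2 = 37548.80160
D_3 = 46109.92836
Terminal value at year 3: TV = D_3×(1+g_2)/(r−g_2) = 48138.76521/0.045 = 1069750.33806
P_0 = D_1/(1+r)^1 + D_2/(1+r)^2 + D_3/(1+r)^3 + TV/(1+r)^3
    = 28078.23691 + 31662.14411 + 35703.50134 + 828321.23114 = 923765.11351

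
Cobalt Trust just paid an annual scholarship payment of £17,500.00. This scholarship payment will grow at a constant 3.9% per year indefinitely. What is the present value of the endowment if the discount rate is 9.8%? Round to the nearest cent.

£308177.97

D₁ = D₀ × (1 + g) = £17,500.00 × 1.039 = £18,182.5000
Growing perpetuity: P = D₁ / (r − g) = £18,182.5000 / (0.098 − 0.039) = £308,177.97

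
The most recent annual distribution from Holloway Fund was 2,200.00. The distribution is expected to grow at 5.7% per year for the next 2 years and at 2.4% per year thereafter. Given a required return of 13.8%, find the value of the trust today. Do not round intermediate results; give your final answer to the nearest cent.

D_1 = 2325.40000
D_2 = 2457.94780
Terminal value at year 2: TV = D_2×(1+g_2)/(r−g_2) = 2516.93855/0.114 = 22078.40831
P_0 = D_1/(1+r)^1 + D_2/(1+r)^2 + TV/(1+r)^2
    = 2043.40949 + 1897.96470 + 17048.38469 = 20989.75889

20989.76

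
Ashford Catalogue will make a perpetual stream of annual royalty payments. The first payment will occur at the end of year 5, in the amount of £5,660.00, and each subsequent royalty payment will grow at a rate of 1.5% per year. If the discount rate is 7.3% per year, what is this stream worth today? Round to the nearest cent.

£73618.94

Value at end of year 4: C₁ / (r − g) = £5,660.00 / (0.073 − 0.015) = £97,586.2069
Discount to today: PV = £97,586.2069 / (1 + 0.073)^4 = £97,586.2069 / 1.325558 = £73,618.94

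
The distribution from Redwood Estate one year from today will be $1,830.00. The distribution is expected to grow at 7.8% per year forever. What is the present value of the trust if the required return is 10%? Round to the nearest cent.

Growing perpetuity: P = D₁ / (r − g) = $1,830.0000 / (0.1 − 0.078) = $83,181.82

$83181.82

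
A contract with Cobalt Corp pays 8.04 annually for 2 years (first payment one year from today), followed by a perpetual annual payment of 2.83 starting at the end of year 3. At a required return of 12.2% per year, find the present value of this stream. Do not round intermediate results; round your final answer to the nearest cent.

31.98

PV of 2-year annuity: 8.04 × [1 − (1+0.122)^−2] / 0.122 = 13.55238
Perpetuity value at year 2: 2.83 / 0.122 = 23.19672
PV of perpetuity: 23.19672 / (1+0.122)^2 = 18.42642
Total PV = 13.55238 + 18.42642 = 31.97880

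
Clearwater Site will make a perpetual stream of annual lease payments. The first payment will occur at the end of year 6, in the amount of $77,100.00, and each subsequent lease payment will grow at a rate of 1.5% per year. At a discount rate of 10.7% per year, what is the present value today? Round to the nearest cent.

Value at end of year 5: C₁ / (r − g) = $77,100.00 / (0.107 − 0.015) = $838,043.4783
Discount to today: PV = $838,043.4783 / (1 + 0.107)^5 = $838,043.4783 / 1.662410 = $504,113.64

$504113.64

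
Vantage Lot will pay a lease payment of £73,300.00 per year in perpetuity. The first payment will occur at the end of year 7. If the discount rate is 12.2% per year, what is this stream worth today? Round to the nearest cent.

Value at end of year 6: C / r = £73,300.00 / 0.122 = £600,819.6721
Discount to today: PV = £600,819.6721 / (1 + 0.122)^6 = £600,819.6721 / 1.995065 = £301,152.87

£301152.87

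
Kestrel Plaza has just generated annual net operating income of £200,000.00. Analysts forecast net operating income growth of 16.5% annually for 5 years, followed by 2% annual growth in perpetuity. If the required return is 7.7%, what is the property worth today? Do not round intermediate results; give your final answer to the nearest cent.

£6573894.04

D_1 = 233000.00000
D_2 = 271445.00000
D_3 = 316233.42500
D_4 = 368411.94013
D_5 = 429199.91025
Terminal value at year 5: TV = D_5×(1+g_2)/(r−g_2) = 437783.90845/0.057 = 7680419.44650
P_0 = D_1/(1+r)^1 + D_2/(1+r)^2 + D_3/(1+r)^3 + D_4/(1+r)^4 + D_5/(1+r)^5 + TV/(1+r)^5
    = 216341.68988 + 234018.63390 + 253139.93360 + 273823.60506 + 296197.30724 + 5300372.86636 = 6573894.03604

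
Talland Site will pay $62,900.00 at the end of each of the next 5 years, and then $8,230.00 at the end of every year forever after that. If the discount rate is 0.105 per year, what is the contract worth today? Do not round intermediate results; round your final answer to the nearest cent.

PV of 5-year annuity: $62,900.00 × [1 − (1+0.105)^−5] / 0.105 = 235425.78226
Perpetuity value at year 5: $8,230.00 / 0.105 = 78380.95238
PV of perpetuity: 78380.95238 / (1+0.105)^5 = 47577.22920
Total PV = 235425.78226 + 47577.22920 = 283003.01146

$283003.01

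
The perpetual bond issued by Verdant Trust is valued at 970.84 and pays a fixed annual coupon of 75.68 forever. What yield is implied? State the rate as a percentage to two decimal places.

P = C/r ⇒ r = C/P = 75.68/970.84 = 0.077953

7.80%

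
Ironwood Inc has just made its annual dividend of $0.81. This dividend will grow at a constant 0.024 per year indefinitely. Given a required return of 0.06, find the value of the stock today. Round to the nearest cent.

D₁ = D₀ × (1 + g) = $0.81 × 1.024 = $0.8294
Growing perpetuity: P = D₁ / (r − g) = $0.8294 / (0.06 − 0.024) = $23.04

$23.04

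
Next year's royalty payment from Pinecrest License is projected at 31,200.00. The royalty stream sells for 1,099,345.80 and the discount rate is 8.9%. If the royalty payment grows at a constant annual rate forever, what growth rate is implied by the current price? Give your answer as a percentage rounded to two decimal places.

6.06%

P = D₁/(r−g) ⇒ g = r − D₁/P = 0.089 − 31,200.00/1,099,345.80 = 0.060619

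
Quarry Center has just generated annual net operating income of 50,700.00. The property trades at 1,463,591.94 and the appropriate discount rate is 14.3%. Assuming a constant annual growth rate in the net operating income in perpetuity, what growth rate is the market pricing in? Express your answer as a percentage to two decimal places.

10.47%

P = D₀(1+g)/(r−g) ⇒ P(r−g) = D₀(1+g) ⇒ g(P+D₀) = P·r − D₀
g = (P·r − D₀)/(P + D₀) = (1,463,591.94×0.143 − 50,700.00) / (1,463,591.94 + 50,700.00) = 0.104731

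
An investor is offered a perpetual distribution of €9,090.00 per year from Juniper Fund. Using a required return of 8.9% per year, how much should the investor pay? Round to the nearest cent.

Level perpetuity: PV = C / r = €9,090.00 / 0.089 = €102,134.83

€102134.83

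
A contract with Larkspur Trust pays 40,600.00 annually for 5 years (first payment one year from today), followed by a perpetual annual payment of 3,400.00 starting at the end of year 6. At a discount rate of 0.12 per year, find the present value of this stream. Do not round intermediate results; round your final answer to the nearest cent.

PV of 5-year annuity: 40,600.00 × [1 − (1+0.12)^−5] / 0.12 = 146353.91382
Perpetuity value at year 5: 3,400.00 / 0.12 = 28333.33333
PV of perpetuity: 28333.33333 / (1+0.12)^5 = 16077.09425
Total PV = 146353.91382 + 16077.09425 = 162431.00806

162431.01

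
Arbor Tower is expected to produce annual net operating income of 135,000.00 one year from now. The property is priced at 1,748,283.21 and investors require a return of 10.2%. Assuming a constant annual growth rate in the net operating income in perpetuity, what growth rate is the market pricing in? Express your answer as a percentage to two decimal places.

2.48%

P = D₁/(r−g) ⇒ g = r − D₁/P = 0.102 − 135,000.00/1,748,283.21 = 0.024781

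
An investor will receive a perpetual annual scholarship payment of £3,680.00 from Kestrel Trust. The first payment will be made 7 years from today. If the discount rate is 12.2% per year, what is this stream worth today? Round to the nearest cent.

Value at end of year 6: C / r = £3,680.00 / 0.122 = £30,163.9344
Discount to today: PV = £30,163.9344 / (1 + 0.122)^6 = £30,163.9344 / 1.995065 = £15,119.27

£15119.27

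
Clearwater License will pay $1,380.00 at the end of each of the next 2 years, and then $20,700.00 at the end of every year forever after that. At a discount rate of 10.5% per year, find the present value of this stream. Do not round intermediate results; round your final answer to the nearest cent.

PV of 2-year annuity: $1,380.00 × [1 − (1+0.105)^−2] / 0.105 = 2379.06677
Perpetuity value at year 2: $20,700.00 / 0.105 = 197142.85714
PV of perpetuity: 197142.85714 / (1+0.105)^2 = 161456.85563
Total PV = 2379.06677 + 161456.85563 = 163835.92240

$163835.92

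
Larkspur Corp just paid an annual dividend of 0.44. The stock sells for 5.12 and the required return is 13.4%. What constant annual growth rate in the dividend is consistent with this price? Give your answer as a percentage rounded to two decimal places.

P = D₀(1+g)/(r−g) ⇒ P(r−g) = D₀(1+g) ⇒ g(P+D₀) = P·r − D₀
g = (P·r − D₀)/(P + D₀) = (5.12×0.134 − 0.44) / (5.12 + 0.44) = 0.044259

4.43%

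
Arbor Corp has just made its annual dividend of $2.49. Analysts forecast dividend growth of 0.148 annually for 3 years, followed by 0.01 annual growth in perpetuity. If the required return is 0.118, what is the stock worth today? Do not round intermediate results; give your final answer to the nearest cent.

$33.09

D_1 = 2.85852
D_2 = 3.28158
D_3 = 3.76725
Terminal value at year 3: TV = D_3×(1+g_2)/(r−g_2) = 3.80493/0.108 = 35.23081
P_0 = D_1/(1+r)^1 + D_2/(1+r)^2 + D_3/(1+r)^3 + TV/(1+r)^3
    = 2.55682 + 2.62542 + 2.69587 + 25.21141 = 33.08953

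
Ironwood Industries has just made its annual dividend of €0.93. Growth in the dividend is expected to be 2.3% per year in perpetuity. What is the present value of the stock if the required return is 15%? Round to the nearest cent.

D₁ = D₀ × (1 + g) = €0.93 × 1.023 = €0.9514
Growing perpetuity: P = D₁ / (r − g) = €0.9514 / (0.15 − 0.023) = €7.49

€7.49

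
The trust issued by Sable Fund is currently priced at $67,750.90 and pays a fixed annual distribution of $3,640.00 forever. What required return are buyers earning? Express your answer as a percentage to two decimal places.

P = C/r ⇒ r = C/P = $3,640.00/$67,750.90 = 0.053726

5.37%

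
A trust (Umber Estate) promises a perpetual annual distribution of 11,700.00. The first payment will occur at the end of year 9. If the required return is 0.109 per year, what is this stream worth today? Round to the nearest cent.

Value at end of year 8: C / r = 11,700.00 / 0.109 = 107,339.4495
Discount to today: PV = 107,339.4495 / (1 + 0.109)^8 = 107,339.4495 / 2.287981 = 46,914.49

46914.49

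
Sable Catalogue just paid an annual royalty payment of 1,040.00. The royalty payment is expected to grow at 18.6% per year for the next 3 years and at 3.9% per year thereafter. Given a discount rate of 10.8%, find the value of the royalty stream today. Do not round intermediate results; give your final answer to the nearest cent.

22786.15

D_1 = 1233.44000
D_2 = 1462.85984
D_3 = 1734.95177
Terminal value at year 3: TV = D_3×(1+g_2)/(r−g_2) = 1802.61489/0.069 = 26124.85347
P_0 = D_1/(1+r)^1 + D_2/(1+r)^2 + D_3/(1+r)^3 + TV/(1+r)^3
    = 1113.21300 + 1191.57998 + 1275.46377 + 19205.89641 = 22786.15314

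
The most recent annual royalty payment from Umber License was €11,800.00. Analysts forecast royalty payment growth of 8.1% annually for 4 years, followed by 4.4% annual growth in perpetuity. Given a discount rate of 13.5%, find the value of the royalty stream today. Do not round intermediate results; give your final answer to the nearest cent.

€153240.36

D_1 = 12755.80000
D_2 = 13789.01980
D_3 = 14905.93040
D_4 = 16113.31077
Terminal value at year 4: TV = D_4×(1+g_2)/(r−g_2) = 16822.29644/0.091 = 184860.40044
P_0 = D_1/(1+r)^1 + D_2/(1+r)^2 + D_3/(1+r)^3 + D_4/(1+r)^4 + TV/(1+r)^4
    = 11238.59031 + 10703.89086 + 10194.63085 + 9709.59996 + 111393.65225 = 153240.36423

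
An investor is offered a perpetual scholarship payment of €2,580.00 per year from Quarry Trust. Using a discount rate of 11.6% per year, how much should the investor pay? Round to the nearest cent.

€22241.38

Level perpetuity: PV = C / r = €2,580.00 / 0.116 = €22,241.38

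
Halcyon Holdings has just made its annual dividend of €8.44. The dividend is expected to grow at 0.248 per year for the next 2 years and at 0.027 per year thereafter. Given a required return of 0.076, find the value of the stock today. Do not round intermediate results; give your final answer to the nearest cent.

€259.11

D_1 = 10.53312
D_2 = 13.14533
Terminal value at year 2: TV = D_2×(1+g_2)/(r−g_2) = 13.50026/0.049 = 275.51546
P_0 = D_1/(1+r)^1 + D_2/(1+r)^2 + TV/(1+r)^2
    = 9.78914 + 11.35395 + 237.96958 = 259.11267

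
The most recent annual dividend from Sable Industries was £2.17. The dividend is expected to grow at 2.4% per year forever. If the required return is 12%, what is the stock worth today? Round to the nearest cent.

£23.15

D₁ = D₀ × (1 + g) = £2.17 × 1.024 = £2.2221
Growing perpetuity: P = D₁ / (r − g) = £2.2221 / (0.12 − 0.024) = £23.15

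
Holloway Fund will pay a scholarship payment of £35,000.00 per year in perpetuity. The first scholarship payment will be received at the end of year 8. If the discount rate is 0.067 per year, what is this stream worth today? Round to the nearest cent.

Value at end of year 7: C / r = £35,000.00 / 0.067 = £522,388.0597
Discount to today: PV = £522,388.0597 / (1 + 0.067)^7 = £522,388.0597 / 1.574530 = £331,773.97

£331773.97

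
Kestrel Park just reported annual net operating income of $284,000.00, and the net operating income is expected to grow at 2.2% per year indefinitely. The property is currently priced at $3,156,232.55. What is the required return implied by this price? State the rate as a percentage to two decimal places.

D₁ = $284,000.00 × 1.022 = $290,248.0000
P = D₁/(r − g) ⇒ r = D₁/P + g = $290,248.0000/$3,156,232.55 + 0.022 = 0.091960 + 0.022 = 0.113960

11.40%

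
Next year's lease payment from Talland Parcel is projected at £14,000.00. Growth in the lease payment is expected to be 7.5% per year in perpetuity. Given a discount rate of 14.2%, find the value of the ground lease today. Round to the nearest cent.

£208955.22

Growing perpetuity: P = D₁ / (r − g) = £14,000.0000 / (0.142 − 0.075) = £208,955.22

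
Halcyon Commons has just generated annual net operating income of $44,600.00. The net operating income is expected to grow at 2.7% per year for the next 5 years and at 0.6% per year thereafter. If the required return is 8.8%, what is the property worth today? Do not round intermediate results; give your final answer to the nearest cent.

$598220.85

D_1 = 45804.20000
D_2 = 47040.91340
D_3 = 48311.01806
D_4 = 49615.41555
D_5 = 50955.03177
Terminal value at year 5: TV = D_5×(1+g_2)/(r−g_2) = 51260.76196/0.082 = 625131.24341
P_0 = D_1/(1+r)^1 + D_2/(1+r)^2 + D_3/(1+r)^3 + D_4/(1+r)^4 + D_5/(1+r)^5 + TV/(1+r)^5
    = 42099.44853 + 39739.09342 + 37511.07439 + 35407.97188 + 33422.78228 + 410040.47527 = 598220.84576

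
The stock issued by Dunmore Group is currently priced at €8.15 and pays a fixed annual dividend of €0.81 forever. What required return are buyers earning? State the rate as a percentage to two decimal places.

P = C/r ⇒ r = C/P = €0.81/€8.15 = 0.099387

9.94%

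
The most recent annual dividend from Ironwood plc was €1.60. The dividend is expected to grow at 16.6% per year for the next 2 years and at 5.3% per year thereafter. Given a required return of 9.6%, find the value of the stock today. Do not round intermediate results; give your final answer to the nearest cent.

D_1 = 1.86560
D_2 = 2.17529
Terminal value at year 2: TV = D_2×(1+g_2)/(r−g_2) = 2.29058/0.043 = 53.26930
P_0 = D_1/(1+r)^1 + D_2/(1+r)^2 + TV/(1+r)^2
    = 1.70219 + 1.81091 + 44.34615 = 47.85924

€47.86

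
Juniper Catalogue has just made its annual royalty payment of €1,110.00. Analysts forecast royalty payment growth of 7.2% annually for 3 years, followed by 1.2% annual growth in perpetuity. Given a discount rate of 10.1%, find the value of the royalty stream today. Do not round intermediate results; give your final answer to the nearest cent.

€14807.90

D_1 = 1189.92000
D_2 = 1275.59424
D_3 = 1367.43703
Terminal value at year 3: TV = D_3×(1+g_2)/(r−g_2) = 1383.84627/0.089 = 15548.83449
P_0 = D_1/(1+r)^1 + D_2/(1+r)^2 + D_3/(1+r)^3 + TV/(1+r)^3
    = 1080.76294 + 1052.29598 + 1024.57883 + 11650.26714 = 14807.90489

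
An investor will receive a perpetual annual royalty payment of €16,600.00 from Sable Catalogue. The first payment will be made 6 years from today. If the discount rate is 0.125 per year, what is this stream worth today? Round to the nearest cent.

Value at end of year 5: C / r = €16,600.00 / 0.125 = €132,800.0000
Discount to today: PV = €132,800.0000 / (1 + 0.125)^5 = €132,800.0000 / 1.802032 = €73,694.57

€73694.57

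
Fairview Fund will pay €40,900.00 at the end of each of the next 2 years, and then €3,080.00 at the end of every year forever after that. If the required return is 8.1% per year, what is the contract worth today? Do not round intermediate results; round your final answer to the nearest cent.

PV of 2-year annuity: €40,900.00 × [1 − (1+0.081)^−2] / 0.081 = 72835.65000
Perpetuity value at year 2: €3,080.00 / 0.081 = 38024.69136
PV of perpetuity: 38024.69136 / (1+0.081)^2 = 32539.75732
Total PV = 72835.65000 + 32539.75732 = 105375.40732

€105375.41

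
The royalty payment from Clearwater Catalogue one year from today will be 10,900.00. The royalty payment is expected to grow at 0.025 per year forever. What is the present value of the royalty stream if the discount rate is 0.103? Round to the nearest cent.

Growing perpetuity: P = D₁ / (r − g) = 10,900.0000 / (0.103 − 0.025) = 139,743.59

139743.59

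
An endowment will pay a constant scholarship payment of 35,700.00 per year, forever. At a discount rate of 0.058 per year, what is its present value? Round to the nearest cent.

Level perpetuity: PV = C / r = 35,700.00 / 0.058 = 615,517.24

615517.24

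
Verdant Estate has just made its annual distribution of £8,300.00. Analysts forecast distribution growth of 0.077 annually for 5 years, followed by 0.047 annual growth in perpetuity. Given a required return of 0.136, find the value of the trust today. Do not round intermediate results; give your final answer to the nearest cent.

£110250.81

D_1 = 8939.10000
D_2 = 9627.41070
D_3 = 10368.72132
D_4 = 11167.11287
D_5 = 12026.98056
Terminal value at year 5: TV = D_5×(1+g_2)/(r−g_2) = 12592.24864/0.089 = 141485.93981
P_0 = D_1/(1+r)^1 + D_2/(1+r)^2 + D_3/(1+r)^3 + D_4/(1+r)^4 + D_5/(1+r)^5 + TV/(1+r)^5
    = 7868.92606 + 7460.24064 + 7072.78096 + 6705.44462 + 6357.18649 + 74786.22762 = 110250.80638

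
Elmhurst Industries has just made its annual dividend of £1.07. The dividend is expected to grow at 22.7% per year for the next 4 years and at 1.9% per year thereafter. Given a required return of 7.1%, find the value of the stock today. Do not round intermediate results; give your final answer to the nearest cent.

£42.20

D_1 = 1.31289
D_2 = 1.61092
D_3 = 1.97659
D_4 = 2.42528
Terminal value at year 4: TV = D_4×(1+g_2)/(r−g_2) = 2.47136/0.052 = 47.52618
P_0 = D_1/(1+r)^1 + D_2/(1+r)^2 + D_3/(1+r)^3 + D_4/(1+r)^4 + TV/(1+r)^4
    = 1.22585 + 1.40441 + 1.60897 + 1.84333 + 36.12227 = 42.20484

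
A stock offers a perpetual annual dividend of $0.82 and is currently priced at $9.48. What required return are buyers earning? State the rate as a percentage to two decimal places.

P = C/r ⇒ r = C/P = $0.82/$9.48 = 0.086498

8.65%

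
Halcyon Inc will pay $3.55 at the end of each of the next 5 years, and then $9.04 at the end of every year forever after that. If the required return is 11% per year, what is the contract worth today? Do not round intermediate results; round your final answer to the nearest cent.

$61.89

PV of 5-year annuity: $3.55 × [1 − (1+0.11)^−5] / 0.11 = 13.12043
Perpetuity value at year 5: $9.04 / 0.11 = 82.18182
PV of perpetuity: 82.18182 / (1+0.11)^5 = 48.77091
Total PV = 13.12043 + 48.77091 = 61.89134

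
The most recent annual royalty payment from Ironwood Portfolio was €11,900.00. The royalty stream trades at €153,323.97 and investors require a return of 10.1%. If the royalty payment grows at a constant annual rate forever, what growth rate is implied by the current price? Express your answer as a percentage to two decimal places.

2.17%

P = D₀(1+g)/(r−g) ⇒ P(r−g) = D₀(1+g) ⇒ g(P+D₀) = P·r − D₀
g = (P·r − D₀)/(P + D₀) = (€153,323.97×0.101 − €11,900.00) / (€153,323.97 + €11,900.00) = 0.021702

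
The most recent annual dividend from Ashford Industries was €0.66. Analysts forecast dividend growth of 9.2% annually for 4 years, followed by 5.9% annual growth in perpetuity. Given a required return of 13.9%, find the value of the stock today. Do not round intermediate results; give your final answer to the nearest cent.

D_1 = 0.72072
D_2 = 0.78703
D_3 = 0.85943
D_4 = 0.93850
Terminal value at year 4: TV = D_4×(1+g_2)/(r−g_2) = 0.99387/0.08 = 12.42340
P_0 = D_1/(1+r)^1 + D_2/(1+r)^2 + D_3/(1+r)^3 + D_4/(1+r)^4 + TV/(1+r)^4
    = 0.63277 + 0.60665 + 0.58162 + 0.55762 + 7.38152 = 9.76018

€9.76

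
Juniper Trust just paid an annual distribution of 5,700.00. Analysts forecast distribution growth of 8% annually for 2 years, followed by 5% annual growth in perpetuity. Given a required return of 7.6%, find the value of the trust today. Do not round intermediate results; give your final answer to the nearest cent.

D_1 = 6156.00000
D_2 = 6648.48000
Terminal value at year 2: TV = D_2×(1+g_2)/(r−g_2) = 6980.90400/0.026 = 268496.30769
P_0 = D_1/(1+r)^1 + D_2/(1+r)^2 + TV/(1+r)^2
    = 5721.18959 + 5742.45795 + 231906.95583 = 243370.60337

243370.60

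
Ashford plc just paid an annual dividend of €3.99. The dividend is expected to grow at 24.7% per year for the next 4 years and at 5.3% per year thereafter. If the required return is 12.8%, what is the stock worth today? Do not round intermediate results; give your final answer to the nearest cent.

D_1 = 4.97553
D_2 = 6.20449
D_3 = 7.73699
D_4 = 9.64803
Terminal value at year 4: TV = D_4×(1+g_2)/(r−g_2) = 10.15938/0.075 = 135.45836
P_0 = D_1/(1+r)^1 + D_2/(1+r)^2 + D_3/(1+r)^3 + D_4/(1+r)^4 + TV/(1+r)^4
    = 4.41093 + 4.87627 + 5.39070 + 5.95940 + 83.66993 = 104.30723

€104.31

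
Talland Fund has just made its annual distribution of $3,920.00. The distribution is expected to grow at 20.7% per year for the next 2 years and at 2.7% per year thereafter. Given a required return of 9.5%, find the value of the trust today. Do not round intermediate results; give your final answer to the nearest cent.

$81017.81

D_1 = 4731.44000
D_2 = 5710.84808
Terminal value at year 2: TV = D_2×(1+g_2)/(r−g_2) = 5865.04098/0.068 = 86250.60262
P_0 = D_1/(1+r)^1 + D_2/(1+r)^2 + TV/(1+r)^2
    = 4320.94977 + 4762.90993 + 71933.94852 = 81017.80822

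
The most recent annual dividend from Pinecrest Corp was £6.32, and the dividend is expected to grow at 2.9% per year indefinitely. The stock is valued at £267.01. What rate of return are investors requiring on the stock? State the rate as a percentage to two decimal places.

5.34%

D₁ = £6.32 × 1.029 = £6.5033
P = D₁/(r − g) ⇒ r = D₁/P + g = £6.5033/£267.01 + 0.029 = 0.024356 + 0.029 = 0.053356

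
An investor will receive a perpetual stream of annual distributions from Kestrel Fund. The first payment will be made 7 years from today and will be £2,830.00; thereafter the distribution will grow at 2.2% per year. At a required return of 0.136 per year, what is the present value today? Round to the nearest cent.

Value at end of year 6: C₁ / (r − g) = £2,830.00 / (0.136 − 0.022) = £24,824.5614
Discount to today: PV = £24,824.5614 / (1 + 0.136)^6 = £24,824.5614 / 2.149166 = £11,550.79

£11550.79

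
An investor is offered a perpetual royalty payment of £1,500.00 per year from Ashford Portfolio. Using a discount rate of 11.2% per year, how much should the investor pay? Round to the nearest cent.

Level perpetuity: PV = C / r = £1,500.00 / 0.112 = £13,392.86

£13392.86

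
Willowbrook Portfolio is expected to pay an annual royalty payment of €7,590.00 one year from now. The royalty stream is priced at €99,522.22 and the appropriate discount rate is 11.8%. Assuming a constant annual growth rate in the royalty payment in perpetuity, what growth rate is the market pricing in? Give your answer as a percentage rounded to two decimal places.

P = D₁/(r−g) ⇒ g = r − D₁/P = 0.118 − €7,590.00/€99,522.22 = 0.041736

4.17%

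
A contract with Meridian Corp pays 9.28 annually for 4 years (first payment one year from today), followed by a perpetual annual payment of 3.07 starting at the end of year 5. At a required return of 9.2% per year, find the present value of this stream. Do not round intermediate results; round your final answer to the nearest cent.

53.40

PV of 4-year annuity: 9.28 × [1 − (1+0.092)^−4] / 0.092 = 29.93309
Perpetuity value at year 4: 3.07 / 0.092 = 33.36957
PV of perpetuity: 33.36957 / (1+0.092)^4 = 23.46713
Total PV = 29.93309 + 23.46713 = 53.40022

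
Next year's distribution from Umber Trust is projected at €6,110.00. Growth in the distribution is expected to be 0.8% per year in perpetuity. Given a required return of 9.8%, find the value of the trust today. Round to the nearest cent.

€67888.89

Growing perpetuity: P = D₁ / (r − g) = €6,110.0000 / (0.098 − 0.008) = €67,888.89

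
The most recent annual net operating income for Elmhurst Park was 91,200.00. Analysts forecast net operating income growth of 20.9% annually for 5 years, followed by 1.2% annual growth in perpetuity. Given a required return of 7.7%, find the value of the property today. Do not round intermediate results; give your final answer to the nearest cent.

D_1 = 110260.80000
D_2 = 133305.30720
D_3 = 161166.11640
D_4 = 194849.83473
D_5 = 235573.45019
Terminal value at year 5: TV = D_5×(1+g_2)/(r−g_2) = 238400.33159/0.065 = 3667697.40915
P_0 = D_1/(1+r)^1 + D_2/(1+r)^2 + D_3/(1+r)^3 + D_4/(1+r)^4 + D_5/(1+r)^5 + TV/(1+r)^5
    = 102377.71588 + 114925.40250 + 129010.96716 + 144822.89628 + 162572.77772 + 2531133.09304 = 3184842.85257

3184842.85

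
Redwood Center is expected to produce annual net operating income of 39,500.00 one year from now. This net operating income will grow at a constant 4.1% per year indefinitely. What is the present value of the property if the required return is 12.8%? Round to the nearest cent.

454022.99

Growing perpetuity: P = D₁ / (r − g) = 39,500.0000 / (0.128 − 0.041) = 454,022.99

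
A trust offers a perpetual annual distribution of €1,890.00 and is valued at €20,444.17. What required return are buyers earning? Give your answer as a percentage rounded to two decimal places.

9.24%

P = C/r ⇒ r = C/P = €1,890.00/€20,444.17 = 0.092447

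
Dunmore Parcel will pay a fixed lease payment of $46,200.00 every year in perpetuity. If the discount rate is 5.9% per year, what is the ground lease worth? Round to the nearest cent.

Level perpetuity: PV = C / r = $46,200.00 / 0.059 = $783,050.85

$783050.85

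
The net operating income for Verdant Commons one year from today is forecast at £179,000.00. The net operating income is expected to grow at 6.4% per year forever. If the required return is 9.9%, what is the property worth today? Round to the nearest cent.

Growing perpetuity: P = D₁ / (r − g) = £179,000.0000 / (0.099 − 0.064) = £5,114,285.71

£5114285.71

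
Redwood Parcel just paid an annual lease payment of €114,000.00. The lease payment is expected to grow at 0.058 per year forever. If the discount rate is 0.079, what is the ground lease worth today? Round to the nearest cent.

D₁ = D₀ × (1 + g) = €114,000.00 × 1.058 = €120,612.0000
Growing perpetuity: P = D₁ / (r − g) = €120,612.0000 / (0.079 − 0.058) = €5,743,428.57

€5743428.57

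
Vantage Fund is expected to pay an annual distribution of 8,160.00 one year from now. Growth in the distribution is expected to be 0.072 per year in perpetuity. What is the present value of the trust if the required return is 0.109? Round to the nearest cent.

220540.54

Growing perpetuity: P = D₁ / (r − g) = 8,160.0000 / (0.109 − 0.072) = 220,540.54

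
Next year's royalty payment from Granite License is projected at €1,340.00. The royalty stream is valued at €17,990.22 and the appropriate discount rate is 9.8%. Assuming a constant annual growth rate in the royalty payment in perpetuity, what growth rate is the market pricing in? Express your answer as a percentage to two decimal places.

2.35%

P = D₁/(r−g) ⇒ g = r − D₁/P = 0.098 − €1,340.00/€17,990.22 = 0.023515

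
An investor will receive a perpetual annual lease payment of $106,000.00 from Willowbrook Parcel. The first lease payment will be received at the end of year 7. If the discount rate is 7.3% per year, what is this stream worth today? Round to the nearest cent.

Value at end of year 6: C / r = $106,000.00 / 0.073 = $1,452,054.7945
Discount to today: PV = $1,452,054.7945 / (1 + 0.073)^6 = $1,452,054.7945 / 1.526154 = $951,447.16

$951447.16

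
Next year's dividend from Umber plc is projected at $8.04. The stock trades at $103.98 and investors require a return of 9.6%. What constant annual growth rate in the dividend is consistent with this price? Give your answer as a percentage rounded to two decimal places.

P = D₁/(r−g) ⇒ g = r − D₁/P = 0.096 − $8.04/$103.98 = 0.018677

1.87%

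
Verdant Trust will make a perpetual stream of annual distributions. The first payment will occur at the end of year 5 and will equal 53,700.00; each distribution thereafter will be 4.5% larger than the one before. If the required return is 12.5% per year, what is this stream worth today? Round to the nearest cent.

Value at end of year 4: C₁ / (r − g) = 53,700.00 / (0.125 − 0.045) = 671,250.0000
Discount to today: PV = 671,250.0000 / (1 + 0.125)^4 = 671,250.0000 / 1.601807 = 419,058.07

419058.07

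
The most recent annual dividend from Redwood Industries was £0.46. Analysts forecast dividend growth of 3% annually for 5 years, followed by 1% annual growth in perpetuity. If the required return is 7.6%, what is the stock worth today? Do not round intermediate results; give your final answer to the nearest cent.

£7.68

D_1 = 0.47380
D_2 = 0.48801
D_3 = 0.50265
D_4 = 0.51773
D_5 = 0.53327
Terminal value at year 5: TV = D_5×(1+g_2)/(r−g_2) = 0.53860/0.066 = 8.16059
P_0 = D_1/(1+r)^1 + D_2/(1+r)^2 + D_3/(1+r)^3 + D_4/(1+r)^4 + D_5/(1+r)^5 + TV/(1+r)^5
    = 0.44033 + 0.42151 + 0.40349 + 0.38624 + 0.36973 + 5.65796 = 7.67927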